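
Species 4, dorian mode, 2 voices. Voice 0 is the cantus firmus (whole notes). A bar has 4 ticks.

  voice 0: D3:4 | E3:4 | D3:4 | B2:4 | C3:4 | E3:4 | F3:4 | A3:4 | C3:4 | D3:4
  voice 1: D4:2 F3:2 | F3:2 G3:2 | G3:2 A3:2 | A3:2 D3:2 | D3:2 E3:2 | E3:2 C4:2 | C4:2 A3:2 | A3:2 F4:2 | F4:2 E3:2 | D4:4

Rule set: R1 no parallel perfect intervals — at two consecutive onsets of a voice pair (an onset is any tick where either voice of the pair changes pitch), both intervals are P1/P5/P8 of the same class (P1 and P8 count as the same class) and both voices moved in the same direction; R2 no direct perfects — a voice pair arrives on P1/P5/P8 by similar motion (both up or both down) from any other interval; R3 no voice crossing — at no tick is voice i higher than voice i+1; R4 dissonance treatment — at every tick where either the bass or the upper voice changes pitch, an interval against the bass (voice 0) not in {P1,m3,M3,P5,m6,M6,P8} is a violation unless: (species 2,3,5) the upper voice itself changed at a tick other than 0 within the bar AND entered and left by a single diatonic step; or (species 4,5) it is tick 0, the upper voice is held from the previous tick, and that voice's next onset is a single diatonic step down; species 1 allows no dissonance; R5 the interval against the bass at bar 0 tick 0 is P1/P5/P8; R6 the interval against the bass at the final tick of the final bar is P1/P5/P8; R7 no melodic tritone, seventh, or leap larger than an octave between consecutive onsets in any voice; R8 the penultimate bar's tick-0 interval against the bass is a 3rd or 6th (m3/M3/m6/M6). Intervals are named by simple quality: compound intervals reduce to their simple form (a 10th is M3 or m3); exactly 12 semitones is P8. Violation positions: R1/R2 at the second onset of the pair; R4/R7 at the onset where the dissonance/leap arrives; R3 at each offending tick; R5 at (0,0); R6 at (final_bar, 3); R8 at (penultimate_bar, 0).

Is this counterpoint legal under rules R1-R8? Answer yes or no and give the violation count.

bar 0: v0=D3 v1=D4 (P8)
bar 1: v0=E3 v1=F3 (m2)
bar 2: v0=D3 v1=G3 (P4)
bar 3: v0=B2 v1=A3 (m7)
bar 4: v0=C3 v1=D3 (M2)
bar 5: v0=E3 v1=E3 (P1)
bar 6: v0=F3 v1=C4 (P5)
bar 7: v0=A3 v1=A3 (P1)
bar 8: v0=C3 v1=F4 (P4)
bar 9: v0=D3 v1=D4 (P8)
  R4 @ bar1.0: E3/F3 m2 untreated
  R4 @ bar2.0: D3/G3 P4 untreated
  R4 @ bar3.0: B2/A3 m7 untreated
  R4 @ bar4.0: C3/D3 M2 untreated
  R4 @ bar8.0: C3/F4 P4 untreated
  R8 @ bar8.0: penult P4 not 3rd/6th
  R7 @ bar8.2: F4->E3 leap 13st
  R2 @ bar9.0: C3/E3 M3 -> D3/D4 P8 similar
  R7 @ bar9.0: E3->D4 leap 10st

No (9 violations)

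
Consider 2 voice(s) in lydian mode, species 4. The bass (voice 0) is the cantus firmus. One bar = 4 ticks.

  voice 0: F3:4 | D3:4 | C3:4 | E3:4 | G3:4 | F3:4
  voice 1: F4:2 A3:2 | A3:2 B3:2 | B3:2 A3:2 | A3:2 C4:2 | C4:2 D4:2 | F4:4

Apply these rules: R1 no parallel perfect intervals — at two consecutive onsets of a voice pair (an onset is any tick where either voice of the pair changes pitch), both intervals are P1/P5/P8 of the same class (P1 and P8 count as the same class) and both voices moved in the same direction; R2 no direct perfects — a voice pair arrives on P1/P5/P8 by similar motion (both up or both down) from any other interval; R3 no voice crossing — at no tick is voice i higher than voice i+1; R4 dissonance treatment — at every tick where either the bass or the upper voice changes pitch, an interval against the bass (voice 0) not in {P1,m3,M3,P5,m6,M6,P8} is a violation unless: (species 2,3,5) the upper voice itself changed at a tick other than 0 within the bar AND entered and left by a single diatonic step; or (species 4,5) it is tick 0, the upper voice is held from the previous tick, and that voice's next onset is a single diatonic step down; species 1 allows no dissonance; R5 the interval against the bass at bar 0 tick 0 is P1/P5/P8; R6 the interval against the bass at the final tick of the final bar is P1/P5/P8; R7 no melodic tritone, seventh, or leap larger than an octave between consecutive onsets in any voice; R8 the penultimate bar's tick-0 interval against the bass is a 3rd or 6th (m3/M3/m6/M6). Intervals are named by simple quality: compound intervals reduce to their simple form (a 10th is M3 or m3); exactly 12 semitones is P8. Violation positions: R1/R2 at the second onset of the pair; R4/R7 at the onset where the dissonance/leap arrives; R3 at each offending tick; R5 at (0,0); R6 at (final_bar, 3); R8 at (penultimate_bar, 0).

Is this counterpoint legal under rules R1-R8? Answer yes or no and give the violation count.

bar 0: v0=F3 v1=F4 (P8)
bar 1: v0=D3 v1=A3 (P5)
bar 2: v0=C3 v1=B3 (M7)
bar 3: v0=E3 v1=A3 (P4)
bar 4: v0=G3 v1=C4 (P4)
bar 5: v0=F3 v1=F4 (P8)
  R4 @ bar3.0: E3/A3 P4 untreated
  R4 @ bar4.0: G3/C4 P4 untreated
  R8 @ bar4.0: penult P4 not 3rd/6th

No (3 violations)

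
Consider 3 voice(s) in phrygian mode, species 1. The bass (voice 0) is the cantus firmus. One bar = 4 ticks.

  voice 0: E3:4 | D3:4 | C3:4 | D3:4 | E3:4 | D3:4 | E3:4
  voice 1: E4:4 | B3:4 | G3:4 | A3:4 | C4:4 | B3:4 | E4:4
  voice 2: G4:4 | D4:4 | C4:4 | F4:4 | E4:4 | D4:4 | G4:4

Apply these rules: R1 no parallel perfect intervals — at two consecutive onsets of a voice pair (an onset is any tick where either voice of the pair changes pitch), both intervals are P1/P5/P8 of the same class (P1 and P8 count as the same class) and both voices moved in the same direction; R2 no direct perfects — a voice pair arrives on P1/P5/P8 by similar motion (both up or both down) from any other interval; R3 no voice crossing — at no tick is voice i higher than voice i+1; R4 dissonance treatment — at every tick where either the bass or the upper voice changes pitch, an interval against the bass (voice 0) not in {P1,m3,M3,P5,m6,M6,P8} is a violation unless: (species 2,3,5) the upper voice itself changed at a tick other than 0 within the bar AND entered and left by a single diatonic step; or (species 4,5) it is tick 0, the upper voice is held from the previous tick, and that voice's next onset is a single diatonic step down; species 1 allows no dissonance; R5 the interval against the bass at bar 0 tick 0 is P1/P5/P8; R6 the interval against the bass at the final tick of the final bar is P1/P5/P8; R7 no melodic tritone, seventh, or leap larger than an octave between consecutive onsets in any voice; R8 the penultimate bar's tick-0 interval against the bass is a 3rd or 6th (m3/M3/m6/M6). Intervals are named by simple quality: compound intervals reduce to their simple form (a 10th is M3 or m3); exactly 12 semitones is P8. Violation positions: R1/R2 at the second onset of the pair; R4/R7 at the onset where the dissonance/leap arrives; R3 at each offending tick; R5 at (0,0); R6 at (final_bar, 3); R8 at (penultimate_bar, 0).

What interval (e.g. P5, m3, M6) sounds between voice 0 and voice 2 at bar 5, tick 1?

P8

voice 0=D3 voice 2=D4 -> P8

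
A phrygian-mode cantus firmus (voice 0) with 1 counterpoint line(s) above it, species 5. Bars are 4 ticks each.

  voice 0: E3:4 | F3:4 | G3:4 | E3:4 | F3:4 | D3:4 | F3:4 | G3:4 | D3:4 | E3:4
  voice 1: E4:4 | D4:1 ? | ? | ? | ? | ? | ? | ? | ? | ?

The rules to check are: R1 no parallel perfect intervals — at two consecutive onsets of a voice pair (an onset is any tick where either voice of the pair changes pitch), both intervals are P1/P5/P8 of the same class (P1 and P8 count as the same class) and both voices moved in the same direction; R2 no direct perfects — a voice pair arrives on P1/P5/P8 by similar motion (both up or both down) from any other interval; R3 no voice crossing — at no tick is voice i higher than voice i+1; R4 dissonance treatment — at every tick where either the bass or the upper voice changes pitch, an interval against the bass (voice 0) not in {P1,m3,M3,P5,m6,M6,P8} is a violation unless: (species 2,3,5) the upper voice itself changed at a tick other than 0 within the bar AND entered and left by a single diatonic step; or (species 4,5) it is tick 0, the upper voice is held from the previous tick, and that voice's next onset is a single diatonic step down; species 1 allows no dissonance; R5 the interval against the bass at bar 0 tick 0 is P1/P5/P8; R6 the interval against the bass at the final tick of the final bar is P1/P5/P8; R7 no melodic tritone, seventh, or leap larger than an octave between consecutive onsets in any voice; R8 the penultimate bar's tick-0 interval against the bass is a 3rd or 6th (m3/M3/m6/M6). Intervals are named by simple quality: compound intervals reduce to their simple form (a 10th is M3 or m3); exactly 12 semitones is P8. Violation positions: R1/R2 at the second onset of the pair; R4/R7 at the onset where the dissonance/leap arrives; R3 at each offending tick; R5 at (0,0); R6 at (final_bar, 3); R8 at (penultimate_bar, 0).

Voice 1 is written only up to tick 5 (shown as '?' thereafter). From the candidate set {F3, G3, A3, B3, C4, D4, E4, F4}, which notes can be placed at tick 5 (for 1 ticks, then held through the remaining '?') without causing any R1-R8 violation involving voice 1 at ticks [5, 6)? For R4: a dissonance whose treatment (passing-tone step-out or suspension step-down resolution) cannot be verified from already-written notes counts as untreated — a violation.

{A3, C4, D4, F3, F4}

F3: legal
G3: violates R4
A3: legal
B3: violates R4
C4: legal
D4: legal
E4: violates R4
F4: legal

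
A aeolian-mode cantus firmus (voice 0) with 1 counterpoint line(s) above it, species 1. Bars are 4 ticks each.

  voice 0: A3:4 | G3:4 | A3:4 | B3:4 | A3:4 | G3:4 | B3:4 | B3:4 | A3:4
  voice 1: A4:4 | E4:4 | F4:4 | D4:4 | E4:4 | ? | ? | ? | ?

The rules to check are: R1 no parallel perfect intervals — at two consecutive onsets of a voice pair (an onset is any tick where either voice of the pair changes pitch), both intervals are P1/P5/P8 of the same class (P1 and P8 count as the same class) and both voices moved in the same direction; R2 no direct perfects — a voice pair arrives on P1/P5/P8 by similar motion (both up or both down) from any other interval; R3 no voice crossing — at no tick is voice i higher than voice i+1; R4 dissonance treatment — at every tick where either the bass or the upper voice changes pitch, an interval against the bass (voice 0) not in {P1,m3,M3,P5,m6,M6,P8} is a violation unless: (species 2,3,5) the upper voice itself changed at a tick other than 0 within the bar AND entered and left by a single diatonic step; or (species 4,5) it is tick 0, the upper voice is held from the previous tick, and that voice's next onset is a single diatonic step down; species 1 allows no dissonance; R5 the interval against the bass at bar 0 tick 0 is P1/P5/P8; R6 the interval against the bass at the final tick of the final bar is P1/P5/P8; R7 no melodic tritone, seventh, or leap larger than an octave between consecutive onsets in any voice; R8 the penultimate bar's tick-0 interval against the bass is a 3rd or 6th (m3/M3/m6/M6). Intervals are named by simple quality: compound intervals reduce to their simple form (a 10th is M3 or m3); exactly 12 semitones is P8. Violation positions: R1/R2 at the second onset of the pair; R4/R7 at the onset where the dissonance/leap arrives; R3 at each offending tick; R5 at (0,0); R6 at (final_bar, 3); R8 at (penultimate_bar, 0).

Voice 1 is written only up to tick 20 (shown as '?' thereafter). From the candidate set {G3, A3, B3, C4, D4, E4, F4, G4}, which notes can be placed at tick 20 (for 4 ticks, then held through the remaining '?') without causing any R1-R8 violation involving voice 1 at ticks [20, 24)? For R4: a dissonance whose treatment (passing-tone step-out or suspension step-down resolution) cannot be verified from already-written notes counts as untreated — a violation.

G3: violates R2
A3: violates R4
B3: legal
C4: violates R4
D4: violates R1
E4: legal
F4: violates R4
G4: legal

{B3, E4, G4}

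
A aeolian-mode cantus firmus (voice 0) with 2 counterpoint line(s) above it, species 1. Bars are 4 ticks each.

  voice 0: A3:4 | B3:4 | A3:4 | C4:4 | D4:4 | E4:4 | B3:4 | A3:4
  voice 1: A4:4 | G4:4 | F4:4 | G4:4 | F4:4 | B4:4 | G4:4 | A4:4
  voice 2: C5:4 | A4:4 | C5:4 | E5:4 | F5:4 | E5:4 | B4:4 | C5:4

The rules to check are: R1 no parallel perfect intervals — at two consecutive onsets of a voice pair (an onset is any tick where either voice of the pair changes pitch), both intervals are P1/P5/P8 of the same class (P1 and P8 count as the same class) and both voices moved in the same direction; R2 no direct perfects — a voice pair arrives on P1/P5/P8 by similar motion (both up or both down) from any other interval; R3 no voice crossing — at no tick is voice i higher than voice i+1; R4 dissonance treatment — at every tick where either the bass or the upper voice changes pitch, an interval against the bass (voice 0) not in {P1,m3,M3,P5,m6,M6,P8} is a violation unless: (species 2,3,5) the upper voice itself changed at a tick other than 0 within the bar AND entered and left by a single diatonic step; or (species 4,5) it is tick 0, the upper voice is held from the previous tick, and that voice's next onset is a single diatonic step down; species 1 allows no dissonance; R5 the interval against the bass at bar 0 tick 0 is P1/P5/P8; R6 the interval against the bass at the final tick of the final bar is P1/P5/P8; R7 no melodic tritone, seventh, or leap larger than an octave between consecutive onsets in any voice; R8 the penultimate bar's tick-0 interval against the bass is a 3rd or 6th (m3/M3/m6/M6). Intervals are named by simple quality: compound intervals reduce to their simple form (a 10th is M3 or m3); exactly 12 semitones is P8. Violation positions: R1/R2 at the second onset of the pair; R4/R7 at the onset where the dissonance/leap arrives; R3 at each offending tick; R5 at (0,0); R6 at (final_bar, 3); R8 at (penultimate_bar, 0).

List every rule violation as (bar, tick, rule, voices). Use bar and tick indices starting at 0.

(0, 0, R5, (0, 2))
(1, 0, R4, (0, 2))
(3, 0, R2, (0, 1))
(5, 0, R2, (0, 1))
(5, 0, R7, (1,))
(6, 0, R1, (0, 2))
(6, 0, R8, (0, 2))
(7, 3, R6, (0, 2))

bar 0: v0=A3 v1=A4 v2=C5 downbeat m3
bar 1: v0=B3 v1=G4 v2=A4 downbeat m7
bar 2: v0=A3 v1=F4 v2=C5 downbeat m3
bar 3: v0=C4 v1=G4 v2=E5 downbeat M3
bar 4: v0=D4 v1=F4 v2=F5 downbeat m3
bar 5: v0=E4 v1=B4 v2=E5 downbeat P8
bar 6: v0=B3 v1=G4 v2=B4 downbeat P8
bar 7: v0=A3 v1=A4 v2=C5 downbeat m3
  -> R5 @ bar 0 tick 0 v(0, 2): opens on m3
  -> R4 @ bar 1 tick 0 v(0, 2): B3/A4 m7 untreated
  -> R2 @ bar 3 tick 0 v(0, 1): A3/F4 m6 -> C4/G4 P5 similar
  -> R2 @ bar 5 tick 0 v(0, 1): D4/F4 m3 -> E4/B4 P5 similar
  -> R7 @ bar 5 tick 0 v(1,): F4->B4 leap 6st
  -> R1 @ bar 6 tick 0 v(0, 2): E4/E5 P8 -> B3/B4 P8 similar
  -> R8 @ bar 6 tick 0 v(0, 2): penult P8 not 3rd/6th
  -> R6 @ bar 7 tick 3 v(0, 2): closes on m3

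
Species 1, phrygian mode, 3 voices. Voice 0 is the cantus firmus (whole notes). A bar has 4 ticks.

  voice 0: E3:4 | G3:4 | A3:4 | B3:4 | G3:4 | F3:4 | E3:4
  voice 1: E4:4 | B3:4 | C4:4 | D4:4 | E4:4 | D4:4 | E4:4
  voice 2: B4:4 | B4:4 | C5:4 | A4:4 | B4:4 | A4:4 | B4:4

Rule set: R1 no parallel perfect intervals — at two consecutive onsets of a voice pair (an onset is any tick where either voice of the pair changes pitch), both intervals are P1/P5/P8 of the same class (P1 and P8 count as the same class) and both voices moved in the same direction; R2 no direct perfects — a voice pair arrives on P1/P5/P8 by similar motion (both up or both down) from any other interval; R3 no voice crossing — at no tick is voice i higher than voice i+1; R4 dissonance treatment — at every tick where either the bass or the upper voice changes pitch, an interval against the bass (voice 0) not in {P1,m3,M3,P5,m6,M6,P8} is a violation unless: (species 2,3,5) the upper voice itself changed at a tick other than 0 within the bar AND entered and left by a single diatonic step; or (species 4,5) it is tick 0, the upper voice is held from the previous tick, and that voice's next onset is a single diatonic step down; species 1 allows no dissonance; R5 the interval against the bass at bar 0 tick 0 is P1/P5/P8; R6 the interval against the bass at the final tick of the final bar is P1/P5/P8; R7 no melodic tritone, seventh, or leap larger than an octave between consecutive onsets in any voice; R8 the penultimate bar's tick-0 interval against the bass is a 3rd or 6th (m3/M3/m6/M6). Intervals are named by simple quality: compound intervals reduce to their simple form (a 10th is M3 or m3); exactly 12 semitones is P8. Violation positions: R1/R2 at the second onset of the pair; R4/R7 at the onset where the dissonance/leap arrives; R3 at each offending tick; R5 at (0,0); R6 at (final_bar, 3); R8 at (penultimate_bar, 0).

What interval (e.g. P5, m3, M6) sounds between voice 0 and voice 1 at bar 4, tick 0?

voice 0=G3 voice 1=E4 -> M6

M6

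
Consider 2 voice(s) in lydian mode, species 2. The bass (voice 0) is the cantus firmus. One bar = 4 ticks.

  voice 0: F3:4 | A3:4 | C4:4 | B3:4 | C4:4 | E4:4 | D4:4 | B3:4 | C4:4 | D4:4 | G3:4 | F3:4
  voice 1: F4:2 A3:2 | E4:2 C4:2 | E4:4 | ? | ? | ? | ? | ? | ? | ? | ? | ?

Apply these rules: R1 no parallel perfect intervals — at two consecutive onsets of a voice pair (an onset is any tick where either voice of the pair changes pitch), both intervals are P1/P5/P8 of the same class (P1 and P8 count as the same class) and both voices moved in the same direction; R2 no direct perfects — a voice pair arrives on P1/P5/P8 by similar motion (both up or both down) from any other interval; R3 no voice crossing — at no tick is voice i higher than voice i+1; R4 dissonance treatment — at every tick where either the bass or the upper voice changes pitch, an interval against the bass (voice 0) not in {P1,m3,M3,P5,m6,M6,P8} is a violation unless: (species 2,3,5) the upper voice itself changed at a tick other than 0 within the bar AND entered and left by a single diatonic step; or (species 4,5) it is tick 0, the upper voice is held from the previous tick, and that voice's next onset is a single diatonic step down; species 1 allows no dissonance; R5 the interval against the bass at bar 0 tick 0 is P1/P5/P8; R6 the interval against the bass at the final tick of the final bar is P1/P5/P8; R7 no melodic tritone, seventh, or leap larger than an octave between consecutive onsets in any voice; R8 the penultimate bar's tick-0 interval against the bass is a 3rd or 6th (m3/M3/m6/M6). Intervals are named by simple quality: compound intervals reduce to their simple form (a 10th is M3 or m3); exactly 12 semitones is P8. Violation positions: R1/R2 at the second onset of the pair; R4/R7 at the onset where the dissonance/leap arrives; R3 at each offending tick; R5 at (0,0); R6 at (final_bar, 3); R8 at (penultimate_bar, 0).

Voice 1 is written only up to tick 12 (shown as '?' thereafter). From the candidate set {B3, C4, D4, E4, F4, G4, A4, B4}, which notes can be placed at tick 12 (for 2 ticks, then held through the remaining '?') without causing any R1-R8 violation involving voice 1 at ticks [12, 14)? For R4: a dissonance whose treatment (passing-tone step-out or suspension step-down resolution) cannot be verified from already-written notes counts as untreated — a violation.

{B4, D4, G4}

B3: violates R2
C4: violates R4
D4: legal
E4: violates R4
F4: violates R4
G4: legal
A4: violates R4
B4: legal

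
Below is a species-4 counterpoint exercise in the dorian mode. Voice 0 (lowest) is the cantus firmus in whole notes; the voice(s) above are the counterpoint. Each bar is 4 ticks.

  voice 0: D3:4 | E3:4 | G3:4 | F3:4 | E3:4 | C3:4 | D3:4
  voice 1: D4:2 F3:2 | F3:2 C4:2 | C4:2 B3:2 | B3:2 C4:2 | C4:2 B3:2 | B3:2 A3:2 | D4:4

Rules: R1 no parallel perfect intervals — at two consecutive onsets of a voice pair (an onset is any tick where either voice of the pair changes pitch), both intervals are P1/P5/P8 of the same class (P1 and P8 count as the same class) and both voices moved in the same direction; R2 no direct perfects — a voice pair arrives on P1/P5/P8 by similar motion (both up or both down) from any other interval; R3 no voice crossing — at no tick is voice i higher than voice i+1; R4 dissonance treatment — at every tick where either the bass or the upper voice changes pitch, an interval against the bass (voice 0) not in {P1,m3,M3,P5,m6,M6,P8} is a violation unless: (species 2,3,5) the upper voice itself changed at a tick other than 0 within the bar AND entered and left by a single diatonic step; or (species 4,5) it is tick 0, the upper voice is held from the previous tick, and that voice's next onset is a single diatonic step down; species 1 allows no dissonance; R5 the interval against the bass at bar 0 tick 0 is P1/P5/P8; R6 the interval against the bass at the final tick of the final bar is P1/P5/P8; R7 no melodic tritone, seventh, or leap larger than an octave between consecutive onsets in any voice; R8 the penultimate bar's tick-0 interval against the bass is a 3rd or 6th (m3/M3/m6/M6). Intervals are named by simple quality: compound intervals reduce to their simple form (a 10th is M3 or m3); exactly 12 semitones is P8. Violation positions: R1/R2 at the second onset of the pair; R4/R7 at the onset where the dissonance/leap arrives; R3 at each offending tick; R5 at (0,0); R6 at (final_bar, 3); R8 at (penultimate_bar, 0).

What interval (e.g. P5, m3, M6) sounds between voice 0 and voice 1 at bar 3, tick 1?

voice 0=F3 voice 1=B3 -> TT

TT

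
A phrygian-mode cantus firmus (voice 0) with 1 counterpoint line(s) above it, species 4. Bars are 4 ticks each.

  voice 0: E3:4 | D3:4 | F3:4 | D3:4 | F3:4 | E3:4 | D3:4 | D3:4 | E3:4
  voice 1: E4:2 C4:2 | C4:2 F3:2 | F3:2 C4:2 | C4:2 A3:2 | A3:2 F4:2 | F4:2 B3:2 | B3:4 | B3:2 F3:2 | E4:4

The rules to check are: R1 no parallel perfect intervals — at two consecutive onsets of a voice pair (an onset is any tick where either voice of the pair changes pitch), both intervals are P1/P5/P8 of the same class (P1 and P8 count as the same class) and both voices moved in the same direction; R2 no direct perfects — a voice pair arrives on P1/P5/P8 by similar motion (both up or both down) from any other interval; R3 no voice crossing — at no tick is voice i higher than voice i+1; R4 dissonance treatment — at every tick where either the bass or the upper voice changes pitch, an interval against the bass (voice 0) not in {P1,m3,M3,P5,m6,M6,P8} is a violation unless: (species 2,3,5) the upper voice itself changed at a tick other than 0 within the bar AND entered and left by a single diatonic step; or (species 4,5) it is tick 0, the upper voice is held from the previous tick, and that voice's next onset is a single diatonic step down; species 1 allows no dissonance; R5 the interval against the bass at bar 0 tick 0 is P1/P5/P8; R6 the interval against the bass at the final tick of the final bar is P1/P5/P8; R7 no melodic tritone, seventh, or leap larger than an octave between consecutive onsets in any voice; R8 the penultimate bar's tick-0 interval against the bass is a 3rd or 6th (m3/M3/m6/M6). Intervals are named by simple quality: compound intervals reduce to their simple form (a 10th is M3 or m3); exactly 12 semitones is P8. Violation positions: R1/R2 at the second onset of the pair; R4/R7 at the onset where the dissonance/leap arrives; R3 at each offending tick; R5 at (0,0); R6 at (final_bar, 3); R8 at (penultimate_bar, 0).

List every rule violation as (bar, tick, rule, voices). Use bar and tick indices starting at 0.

(1, 0, R4, (0, 1))
(3, 0, R4, (0, 1))
(5, 0, R4, (0, 1))
(5, 2, R7, (1,))
(7, 2, R7, (1,))
(8, 0, R2, (0, 1))
(8, 0, R7, (1,))

bar 0: v0=E3 v1=E4 downbeat P8
bar 1: v0=D3 v1=C4 downbeat m7
bar 2: v0=F3 v1=F3 downbeat P1
bar 3: v0=D3 v1=C4 downbeat m7
bar 4: v0=F3 v1=A3 downbeat M3
bar 5: v0=E3 v1=F4 downbeat m2
bar 6: v0=D3 v1=B3 downbeat M6
bar 7: v0=D3 v1=B3 downbeat M6
bar 8: v0=E3 v1=E4 downbeat P8
  -> R4 @ bar 1 tick 0 v(0, 1): D3/C4 m7 untreated
  -> R4 @ bar 3 tick 0 v(0, 1): D3/C4 m7 untreated
  -> R4 @ bar 5 tick 0 v(0, 1): E3/F4 m2 untreated
  -> R7 @ bar 5 tick 2 v(1,): F4->B3 leap 6st
  -> R7 @ bar 7 tick 2 v(1,): B3->F3 leap 6st
  -> R2 @ bar 8 tick 0 v(0, 1): D3/F3 m3 -> E3/E4 P8 similar
  -> R7 @ bar 8 tick 0 v(1,): F3->E4 leap 11st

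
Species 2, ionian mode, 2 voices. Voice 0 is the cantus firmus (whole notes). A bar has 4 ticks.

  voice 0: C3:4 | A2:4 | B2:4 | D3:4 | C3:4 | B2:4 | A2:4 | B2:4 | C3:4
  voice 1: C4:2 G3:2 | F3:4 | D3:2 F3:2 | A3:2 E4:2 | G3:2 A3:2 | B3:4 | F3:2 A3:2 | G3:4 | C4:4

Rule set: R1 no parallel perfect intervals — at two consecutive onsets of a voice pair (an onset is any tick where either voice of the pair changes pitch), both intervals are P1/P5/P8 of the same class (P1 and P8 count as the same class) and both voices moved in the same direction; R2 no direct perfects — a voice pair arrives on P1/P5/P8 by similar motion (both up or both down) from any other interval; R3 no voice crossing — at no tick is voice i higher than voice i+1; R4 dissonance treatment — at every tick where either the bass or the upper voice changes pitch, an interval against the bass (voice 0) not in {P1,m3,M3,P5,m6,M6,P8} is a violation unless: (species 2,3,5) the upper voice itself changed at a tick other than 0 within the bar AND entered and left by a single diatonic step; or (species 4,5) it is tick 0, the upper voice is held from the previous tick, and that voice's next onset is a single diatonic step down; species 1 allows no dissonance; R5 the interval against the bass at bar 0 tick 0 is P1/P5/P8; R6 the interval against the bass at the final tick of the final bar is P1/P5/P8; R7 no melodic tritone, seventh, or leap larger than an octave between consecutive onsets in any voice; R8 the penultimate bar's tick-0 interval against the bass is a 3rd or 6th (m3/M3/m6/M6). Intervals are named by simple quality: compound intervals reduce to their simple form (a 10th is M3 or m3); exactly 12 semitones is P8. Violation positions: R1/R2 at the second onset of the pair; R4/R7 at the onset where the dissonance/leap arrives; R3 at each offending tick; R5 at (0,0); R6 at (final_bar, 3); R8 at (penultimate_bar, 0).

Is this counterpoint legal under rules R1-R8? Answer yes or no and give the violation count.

bar 0: v0=C3 v1=C4 (P8)
bar 1: v0=A2 v1=F3 (m6)
bar 2: v0=B2 v1=D3 (m3)
bar 3: v0=D3 v1=A3 (P5)
bar 4: v0=C3 v1=G3 (P5)
bar 5: v0=B2 v1=B3 (P8)
bar 6: v0=A2 v1=F3 (m6)
bar 7: v0=B2 v1=G3 (m6)
bar 8: v0=C3 v1=C4 (P8)
  R4 @ bar2.2: B2/F3 TT untreated
  R2 @ bar3.0: B2/F3 TT -> D3/A3 P5 similar
  R4 @ bar3.2: D3/E4 M2 untreated
  R2 @ bar4.0: D3/E4 M2 -> C3/G3 P5 similar
  R7 @ bar6.0: B3->F3 leap 6st
  R2 @ bar8.0: B2/G3 m6 -> C3/C4 P8 similar

No (6 violations)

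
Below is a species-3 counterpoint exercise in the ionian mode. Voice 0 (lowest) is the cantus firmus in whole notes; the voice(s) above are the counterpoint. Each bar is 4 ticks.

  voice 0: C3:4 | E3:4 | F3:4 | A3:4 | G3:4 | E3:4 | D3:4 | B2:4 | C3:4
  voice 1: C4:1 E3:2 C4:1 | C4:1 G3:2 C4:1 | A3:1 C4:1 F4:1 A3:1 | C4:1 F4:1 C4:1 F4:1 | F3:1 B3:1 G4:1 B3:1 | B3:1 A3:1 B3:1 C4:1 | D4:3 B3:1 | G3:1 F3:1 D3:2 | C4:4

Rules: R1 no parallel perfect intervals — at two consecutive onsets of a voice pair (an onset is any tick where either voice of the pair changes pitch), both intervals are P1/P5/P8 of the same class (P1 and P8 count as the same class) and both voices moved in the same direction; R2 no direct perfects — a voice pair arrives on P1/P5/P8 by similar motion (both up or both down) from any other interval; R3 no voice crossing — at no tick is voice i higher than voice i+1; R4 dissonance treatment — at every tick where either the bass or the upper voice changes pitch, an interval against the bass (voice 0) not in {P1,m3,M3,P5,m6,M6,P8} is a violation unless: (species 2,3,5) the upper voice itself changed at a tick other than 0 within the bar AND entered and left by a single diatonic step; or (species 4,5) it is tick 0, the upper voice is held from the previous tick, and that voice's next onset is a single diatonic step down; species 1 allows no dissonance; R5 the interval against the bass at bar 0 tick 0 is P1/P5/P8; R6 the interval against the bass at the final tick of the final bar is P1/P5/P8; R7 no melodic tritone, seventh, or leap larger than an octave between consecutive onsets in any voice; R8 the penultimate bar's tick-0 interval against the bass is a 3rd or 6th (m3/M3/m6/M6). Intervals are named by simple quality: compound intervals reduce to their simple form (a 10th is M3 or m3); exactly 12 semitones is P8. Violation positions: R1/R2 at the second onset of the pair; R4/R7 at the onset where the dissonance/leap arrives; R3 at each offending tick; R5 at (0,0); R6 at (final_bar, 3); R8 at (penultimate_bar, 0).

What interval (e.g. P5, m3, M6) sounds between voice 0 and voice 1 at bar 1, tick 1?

m3

voice 0=E3 voice 1=G3 -> m3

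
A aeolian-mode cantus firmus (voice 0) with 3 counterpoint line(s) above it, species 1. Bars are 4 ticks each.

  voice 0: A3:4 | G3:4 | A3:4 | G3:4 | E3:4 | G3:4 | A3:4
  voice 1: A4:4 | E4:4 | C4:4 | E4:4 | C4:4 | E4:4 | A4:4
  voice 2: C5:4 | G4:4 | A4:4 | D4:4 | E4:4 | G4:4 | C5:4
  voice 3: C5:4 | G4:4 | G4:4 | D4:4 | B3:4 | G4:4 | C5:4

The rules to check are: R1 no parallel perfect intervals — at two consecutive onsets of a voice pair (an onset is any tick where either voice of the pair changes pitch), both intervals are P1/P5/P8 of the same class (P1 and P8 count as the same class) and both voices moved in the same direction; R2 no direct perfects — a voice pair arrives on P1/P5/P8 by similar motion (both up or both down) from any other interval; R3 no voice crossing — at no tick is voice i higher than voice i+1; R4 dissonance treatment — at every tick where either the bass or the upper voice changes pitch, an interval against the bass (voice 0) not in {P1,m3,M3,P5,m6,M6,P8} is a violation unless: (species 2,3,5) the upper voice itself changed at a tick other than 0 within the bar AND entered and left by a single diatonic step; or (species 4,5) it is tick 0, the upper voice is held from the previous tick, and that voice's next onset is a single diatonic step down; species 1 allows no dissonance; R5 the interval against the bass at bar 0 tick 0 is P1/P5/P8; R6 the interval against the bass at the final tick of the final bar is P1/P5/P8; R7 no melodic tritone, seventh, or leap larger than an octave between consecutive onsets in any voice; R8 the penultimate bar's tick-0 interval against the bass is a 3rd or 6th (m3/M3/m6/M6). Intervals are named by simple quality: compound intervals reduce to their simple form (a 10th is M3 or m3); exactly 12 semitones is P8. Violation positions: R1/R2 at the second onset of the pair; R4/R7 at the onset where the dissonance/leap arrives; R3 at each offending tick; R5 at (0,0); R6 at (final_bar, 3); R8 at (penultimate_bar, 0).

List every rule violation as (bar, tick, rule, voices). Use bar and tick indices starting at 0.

bar 0: v0=A3 v1=A4 v2=C5 v3=C5 downbeat m3
bar 1: v0=G3 v1=E4 v2=G4 v3=G4 downbeat P8
bar 2: v0=A3 v1=C4 v2=A4 v3=G4 downbeat m7
bar 3: v0=G3 v1=E4 v2=D4 v3=D4 downbeat P5
bar 4: v0=E3 v1=C4 v2=E4 v3=B3 downbeat P5
bar 5: v0=G3 v1=E4 v2=G4 v3=G4 downbeat P8
bar 6: v0=A3 v1=A4 v2=C5 v3=C5 downbeat m3
  -> R5 @ bar 0 tick 0 v(0, 2): opens on m3
  -> R5 @ bar 0 tick 0 v(0, 3): opens on m3
  -> R1 @ bar 1 tick 0 v(2, 3): C5/C5 P1 -> G4/G4 P1 similar
  -> R2 @ bar 1 tick 0 v(0, 2): A3/C5 m3 -> G3/G4 P8 similar
  -> R2 @ bar 1 tick 0 v(0, 3): A3/C5 m3 -> G3/G4 P8 similar
  -> R1 @ bar 2 tick 0 v(0, 2): G3/G4 P8 -> A3/A4 P8 similar
  -> R3 @ bar 2 tick 0 v(2, 3): A4 above G4
  -> R4 @ bar 2 tick 0 v(0, 3): A3/G4 m7 untreated
  -> R3 @ bar 2 tick 1 v(2, 3): A4 above G4
  -> R3 @ bar 2 tick 2 v(2, 3): A4 above G4
  -> R3 @ bar 2 tick 3 v(2, 3): A4 above G4
  -> R2 @ bar 3 tick 0 v(0, 2): A3/A4 P8 -> G3/D4 P5 similar
  -> R2 @ bar 3 tick 0 v(0, 3): A3/G4 m7 -> G3/D4 P5 similar
  -> R2 @ bar 3 tick 0 v(2, 3): A4/G4 M2 -> D4/D4 P1 similar
  -> R3 @ bar 3 tick 0 v(1, 2): E4 above D4
  -> R3 @ bar 3 tick 1 v(1, 2): E4 above D4
  -> R3 @ bar 3 tick 2 v(1, 2): E4 above D4
  -> R3 @ bar 3 tick 3 v(1, 2): E4 above D4
  -> R1 @ bar 4 tick 0 v(0, 3): G3/D4 P5 -> E3/B3 P5 similar
  -> R3 @ bar 4 tick 0 v(2, 3): E4 above B3
  -> R3 @ bar 4 tick 1 v(2, 3): E4 above B3
  -> R3 @ bar 4 tick 2 v(2, 3): E4 above B3
  -> R3 @ bar 4 tick 3 v(2, 3): E4 above B3
  -> R1 @ bar 5 tick 0 v(0, 2): E3/E4 P8 -> G3/G4 P8 similar
  -> R2 @ bar 5 tick 0 v(0, 3): E3/B3 P5 -> G3/G4 P8 similar
  -> R2 @ bar 5 tick 0 v(2, 3): E4/B3 P4 -> G4/G4 P1 similar
  -> R8 @ bar 5 tick 0 v(0, 2): penult P8 not 3rd/6th
  -> R8 @ bar 5 tick 0 v(0, 3): penult P8 not 3rd/6th
  -> R1 @ bar 6 tick 0 v(2, 3): G4/G4 P1 -> C5/C5 P1 similar
  -> R2 @ bar 6 tick 0 v(0, 1): G3/E4 M6 -> A3/A4 P8 similar
  -> R6 @ bar 6 tick 3 v(0, 2): closes on m3
  -> R6 @ bar 6 tick 3 v(0, 3): closes on m3

(0, 0, R5, (0, 2))
(0, 0, R5, (0, 3))
(1, 0, R1, (2, 3))
(1, 0, R2, (0, 2))
(1, 0, R2, (0, 3))
(2, 0, R1, (0, 2))
(2, 0, R3, (2, 3))
(2, 0, R4, (0, 3))
(2, 1, R3, (2, 3))
(2, 2, R3, (2, 3))
(2, 3, R3, (2, 3))
(3, 0, R2, (0, 2))
(3, 0, R2, (0, 3))
(3, 0, R2, (2, 3))
(3, 0, R3, (1, 2))
(3, 1, R3, (1, 2))
(3, 2, R3, (1, 2))
(3, 3, R3, (1, 2))
(4, 0, R1, (0, 3))
(4, 0, R3, (2, 3))
(4, 1, R3, (2, 3))
(4, 2, R3, (2, 3))
(4, 3, R3, (2, 3))
(5, 0, R1, (0, 2))
(5, 0, R2, (0, 3))
(5, 0, R2, (2, 3))
(5, 0, R8, (0, 2))
(5, 0, R8, (0, 3))
(6, 0, R1, (2, 3))
(6, 0, R2, (0, 1))
(6, 3, R6, (0, 2))
(6, 3, R6, (0, 3))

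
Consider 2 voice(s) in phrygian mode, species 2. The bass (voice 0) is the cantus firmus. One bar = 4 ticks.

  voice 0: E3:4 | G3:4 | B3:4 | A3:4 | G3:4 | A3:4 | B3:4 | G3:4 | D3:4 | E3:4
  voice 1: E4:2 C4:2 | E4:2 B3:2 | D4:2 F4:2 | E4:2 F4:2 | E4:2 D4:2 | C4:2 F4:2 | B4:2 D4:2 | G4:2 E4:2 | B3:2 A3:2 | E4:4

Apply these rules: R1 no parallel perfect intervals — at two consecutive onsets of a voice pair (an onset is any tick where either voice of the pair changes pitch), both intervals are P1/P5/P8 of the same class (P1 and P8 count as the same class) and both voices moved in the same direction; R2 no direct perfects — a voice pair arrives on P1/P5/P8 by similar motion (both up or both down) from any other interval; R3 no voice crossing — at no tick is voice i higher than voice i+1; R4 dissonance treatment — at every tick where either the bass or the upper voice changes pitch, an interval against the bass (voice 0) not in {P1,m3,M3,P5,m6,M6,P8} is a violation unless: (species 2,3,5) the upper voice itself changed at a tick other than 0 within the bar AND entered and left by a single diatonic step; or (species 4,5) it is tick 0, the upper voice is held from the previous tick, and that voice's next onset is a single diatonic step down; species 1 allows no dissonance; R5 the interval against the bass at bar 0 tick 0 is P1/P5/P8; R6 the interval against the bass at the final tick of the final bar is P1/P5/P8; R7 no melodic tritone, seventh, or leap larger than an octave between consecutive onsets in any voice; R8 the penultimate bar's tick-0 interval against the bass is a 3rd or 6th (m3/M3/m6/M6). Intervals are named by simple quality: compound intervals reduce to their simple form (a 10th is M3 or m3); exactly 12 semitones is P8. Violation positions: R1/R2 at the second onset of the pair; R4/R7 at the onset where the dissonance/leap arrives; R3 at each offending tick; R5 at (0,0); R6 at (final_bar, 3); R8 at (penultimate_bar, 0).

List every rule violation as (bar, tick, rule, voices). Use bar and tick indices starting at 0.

bar 0: v0=E3 v1=E4 downbeat P8
bar 1: v0=G3 v1=E4 downbeat M6
bar 2: v0=B3 v1=D4 downbeat m3
bar 3: v0=A3 v1=E4 downbeat P5
bar 4: v0=G3 v1=E4 downbeat M6
bar 5: v0=A3 v1=C4 downbeat m3
bar 6: v0=B3 v1=B4 downbeat P8
bar 7: v0=G3 v1=G4 downbeat P8
bar 8: v0=D3 v1=B3 downbeat M6
bar 9: v0=E3 v1=E4 downbeat P8
  -> R4 @ bar 2 tick 2 v(0, 1): B3/F4 TT untreated
  -> R2 @ bar 3 tick 0 v(0, 1): B3/F4 TT -> A3/E4 P5 similar
  -> R2 @ bar 6 tick 0 v(0, 1): A3/F4 m6 -> B3/B4 P8 similar
  -> R7 @ bar 6 tick 0 v(1,): F4->B4 leap 6st
  -> R2 @ bar 9 tick 0 v(0, 1): D3/A3 P5 -> E3/E4 P8 similar

(2, 2, R4, (0, 1))
(3, 0, R2, (0, 1))
(6, 0, R2, (0, 1))
(6, 0, R7, (1,))
(9, 0, R2, (0, 1))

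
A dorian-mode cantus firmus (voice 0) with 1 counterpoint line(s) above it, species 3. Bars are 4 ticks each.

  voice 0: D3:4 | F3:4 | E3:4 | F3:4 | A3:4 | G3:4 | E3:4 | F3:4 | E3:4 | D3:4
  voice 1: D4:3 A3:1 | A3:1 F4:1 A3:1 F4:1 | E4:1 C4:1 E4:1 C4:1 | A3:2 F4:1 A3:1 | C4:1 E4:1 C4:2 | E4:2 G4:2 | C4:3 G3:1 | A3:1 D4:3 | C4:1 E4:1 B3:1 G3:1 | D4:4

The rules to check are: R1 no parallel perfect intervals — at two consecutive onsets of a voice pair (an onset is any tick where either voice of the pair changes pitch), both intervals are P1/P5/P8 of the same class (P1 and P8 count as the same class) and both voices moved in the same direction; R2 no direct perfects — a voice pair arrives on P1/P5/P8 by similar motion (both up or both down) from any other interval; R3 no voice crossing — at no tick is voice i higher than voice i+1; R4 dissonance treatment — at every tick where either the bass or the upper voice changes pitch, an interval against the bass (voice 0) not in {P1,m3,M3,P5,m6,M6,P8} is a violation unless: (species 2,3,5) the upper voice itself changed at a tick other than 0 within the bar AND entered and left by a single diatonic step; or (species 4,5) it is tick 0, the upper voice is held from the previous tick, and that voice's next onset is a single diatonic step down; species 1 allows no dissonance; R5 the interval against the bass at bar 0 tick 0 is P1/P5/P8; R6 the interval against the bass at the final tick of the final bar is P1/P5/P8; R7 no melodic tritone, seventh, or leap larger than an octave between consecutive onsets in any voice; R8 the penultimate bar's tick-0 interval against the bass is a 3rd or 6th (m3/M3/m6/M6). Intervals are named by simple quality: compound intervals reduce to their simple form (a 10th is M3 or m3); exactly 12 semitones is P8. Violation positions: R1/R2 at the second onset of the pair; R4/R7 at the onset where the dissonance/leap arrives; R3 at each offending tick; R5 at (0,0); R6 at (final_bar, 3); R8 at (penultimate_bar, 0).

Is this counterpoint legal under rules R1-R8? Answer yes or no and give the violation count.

No (1 violations)

bar 0: v0=D3 v1=D4 (P8)
bar 1: v0=F3 v1=A3 (M3)
bar 2: v0=E3 v1=E4 (P8)
bar 3: v0=F3 v1=A3 (M3)
bar 4: v0=A3 v1=C4 (m3)
bar 5: v0=G3 v1=E4 (M6)
bar 6: v0=E3 v1=C4 (m6)
bar 7: v0=F3 v1=A3 (M3)
bar 8: v0=E3 v1=C4 (m6)
bar 9: v0=D3 v1=D4 (P8)
  R1 @ bar2.0: F3/F4 P8 -> E3/E4 P8 similar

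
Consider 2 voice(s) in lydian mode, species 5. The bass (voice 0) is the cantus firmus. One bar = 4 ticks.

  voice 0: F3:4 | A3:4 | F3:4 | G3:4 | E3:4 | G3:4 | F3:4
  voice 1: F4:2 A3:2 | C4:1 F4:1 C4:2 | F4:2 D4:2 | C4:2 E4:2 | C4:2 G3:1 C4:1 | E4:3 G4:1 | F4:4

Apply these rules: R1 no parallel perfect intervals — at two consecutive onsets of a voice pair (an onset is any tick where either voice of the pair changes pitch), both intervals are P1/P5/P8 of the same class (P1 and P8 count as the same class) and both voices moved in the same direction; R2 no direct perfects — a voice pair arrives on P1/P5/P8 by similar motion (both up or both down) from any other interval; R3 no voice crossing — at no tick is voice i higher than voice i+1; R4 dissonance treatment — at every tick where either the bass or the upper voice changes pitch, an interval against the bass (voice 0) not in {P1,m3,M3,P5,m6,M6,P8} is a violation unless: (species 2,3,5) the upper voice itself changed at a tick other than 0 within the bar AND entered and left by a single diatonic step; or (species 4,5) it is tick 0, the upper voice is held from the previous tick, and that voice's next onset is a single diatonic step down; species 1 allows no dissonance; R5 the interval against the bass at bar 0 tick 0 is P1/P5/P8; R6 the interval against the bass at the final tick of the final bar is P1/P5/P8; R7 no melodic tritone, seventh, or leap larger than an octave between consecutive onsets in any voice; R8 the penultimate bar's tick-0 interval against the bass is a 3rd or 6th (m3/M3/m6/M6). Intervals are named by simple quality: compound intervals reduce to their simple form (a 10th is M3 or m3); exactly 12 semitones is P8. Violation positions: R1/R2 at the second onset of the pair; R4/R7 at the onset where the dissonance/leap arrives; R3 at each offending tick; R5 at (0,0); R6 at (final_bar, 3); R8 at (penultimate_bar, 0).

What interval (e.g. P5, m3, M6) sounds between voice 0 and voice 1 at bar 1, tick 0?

m3

voice 0=A3 voice 1=C4 -> m3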